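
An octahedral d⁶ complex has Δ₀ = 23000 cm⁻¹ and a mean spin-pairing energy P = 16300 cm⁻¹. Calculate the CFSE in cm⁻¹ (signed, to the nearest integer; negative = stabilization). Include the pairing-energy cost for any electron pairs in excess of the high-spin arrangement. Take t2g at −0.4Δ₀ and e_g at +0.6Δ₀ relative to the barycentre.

-22600

With Δ₀ > P the complex is low-spin.
Configuration: t2g^6 e_g^0.
Orbital CFSE = -2.4Δ₀ = -2.4 × 23000 = -55200 cm⁻¹.
Excess pairs vs high-spin: 3 − 1 = 2; pairing cost = +32600 cm⁻¹.
Net CFSE = -55200 + 32600 = -22600 cm⁻¹.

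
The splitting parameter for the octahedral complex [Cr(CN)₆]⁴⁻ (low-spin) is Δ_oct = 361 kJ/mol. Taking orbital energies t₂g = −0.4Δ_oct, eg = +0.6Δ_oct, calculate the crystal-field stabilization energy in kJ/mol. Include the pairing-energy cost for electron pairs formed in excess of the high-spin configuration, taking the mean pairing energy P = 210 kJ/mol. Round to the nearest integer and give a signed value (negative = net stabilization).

-368

Each CN⁻ contributes -1; 6 × (-1) = -6. With overall charge -4, Cr is in the +2 oxidation state.
Cr²⁺: group 6, so d-count = 6 − 2 = 4.
Configuration: t₂g⁴ eg⁰.
Orbital CFSE = 4(-0.4) + 0(0.6) = -1.6Δ_oct = -1.6 × 361 = -578 kJ/mol.
High-spin d⁴ would be t₂g³ eg¹ with 0 pairs; low-spin has 1, so 1 excess pair costs +1P = +210 kJ/mol.
Overall CFSE = -578 + 210 = -368 kJ/mol.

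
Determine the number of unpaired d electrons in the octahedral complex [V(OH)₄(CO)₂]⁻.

2

Ligand charges: 4×(-1) from OH⁻ and 2×(+0) from CO sum to -4; with overall charge -1, V is +3.
V³⁺: group 5, so d-count = 5 − 3 = 2.
Configuration: t2g^2 e_g^0, giving 2 unpaired electrons.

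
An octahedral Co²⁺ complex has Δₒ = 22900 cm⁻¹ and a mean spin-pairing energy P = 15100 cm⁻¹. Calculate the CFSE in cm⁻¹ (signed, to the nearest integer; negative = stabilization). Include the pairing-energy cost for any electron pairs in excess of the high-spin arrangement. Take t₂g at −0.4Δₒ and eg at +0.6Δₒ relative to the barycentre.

Co is in group 9, so Co²⁺ is d⁷ (9 − 2 = 7).
With Δₒ > P the complex is low-spin.
That gives t₂g⁶ eg¹.
Orbital CFSE = -1.8Δₒ = -1.8 × 22900 = -41220 cm⁻¹.
Excess pairs vs high-spin: 3 − 2 = 1; pairing cost = +15100 cm⁻¹.
Net CFSE = -41220 + 15100 = -26120 cm⁻¹.

-26120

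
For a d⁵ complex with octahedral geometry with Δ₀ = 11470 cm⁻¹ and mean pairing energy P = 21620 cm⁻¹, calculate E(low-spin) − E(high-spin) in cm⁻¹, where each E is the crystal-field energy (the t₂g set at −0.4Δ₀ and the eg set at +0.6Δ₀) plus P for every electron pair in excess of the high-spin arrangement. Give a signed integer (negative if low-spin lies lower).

In the high-spin limit (t₂g³ eg²) the orbital term is 0.0Δ₀ = 0 cm⁻¹, with no excess pairing.
Low-spin t₂g⁵ eg⁰ gives -2.0Δ₀ = -22940 cm⁻¹, but forming 2 extra pairs costs 2P = 43240 cm⁻¹, so E(LS) = -22940 + 43240 = 20300 cm⁻¹.
Thus E(LS) − E(HS) = 20300 cm⁻¹.

20300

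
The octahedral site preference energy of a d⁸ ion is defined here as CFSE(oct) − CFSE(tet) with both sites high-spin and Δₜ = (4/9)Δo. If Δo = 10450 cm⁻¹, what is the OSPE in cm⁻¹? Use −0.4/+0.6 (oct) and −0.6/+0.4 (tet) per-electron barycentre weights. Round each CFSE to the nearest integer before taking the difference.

-8824

Octahedral high-spin t₂g⁶ eg²: CFSE = -1.2 × 10450 = -12540 cm⁻¹.
Tetrahedral: e⁴ t₂⁴, CFSE = 4(−0.6) + 4(+0.4) = -0.8Δₜ = -0.8 × (4/9) × 10450 = -3716 cm⁻¹.
OSPE = -12540 − (-3716) = -8824 cm⁻¹.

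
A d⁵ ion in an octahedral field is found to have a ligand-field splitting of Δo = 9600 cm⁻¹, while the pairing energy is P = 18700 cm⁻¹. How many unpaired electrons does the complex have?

5

Δo < P, so pairing is avoided: the ground state is high-spin.
That gives t2g^3 e_g^2.
Unpaired electrons: 5.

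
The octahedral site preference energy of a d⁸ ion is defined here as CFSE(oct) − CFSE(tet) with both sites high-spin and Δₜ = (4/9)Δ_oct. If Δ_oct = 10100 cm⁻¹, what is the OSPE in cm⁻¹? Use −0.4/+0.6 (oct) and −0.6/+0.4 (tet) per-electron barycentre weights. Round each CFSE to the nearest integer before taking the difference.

Octahedral high-spin t2g^6 e_g^2: CFSE = -1.2 × 10100 = -12120 cm⁻¹.
In a tetrahedral site the filling is e^4 t2^4: CFSE(tet) = -0.8Δₜ = -0.8 × (4/9)(10100) = -3591 cm⁻¹.
OSPE = CFSE(oct) − CFSE(tet) = -12120 − (-3591) = -8529 cm⁻¹.

-8529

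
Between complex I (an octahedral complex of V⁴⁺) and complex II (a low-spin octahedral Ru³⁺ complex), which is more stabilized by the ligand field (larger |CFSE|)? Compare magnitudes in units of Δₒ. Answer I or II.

I: Group 5 minus oxidation state +4 gives a d¹ configuration for V⁴⁺; t2g^1 e_g^0, CFSE = -0.4Δₒ.
II: Ru sits in group 8; removing 3 electrons leaves Ru³⁺ with 8 − 3 = 5 d electrons; t₂g⁵ eg⁰, CFSE = -2.0Δₒ.
So II has the larger |CFSE|.

II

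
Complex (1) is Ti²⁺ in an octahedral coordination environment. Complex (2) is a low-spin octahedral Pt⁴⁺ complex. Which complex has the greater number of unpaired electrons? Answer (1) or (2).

(1)

(1): Ti²⁺: group 4, so d-count = 4 − 2 = 2; For octahedral d² the high- and low-spin configurations coincide; t2g^2 e_g^0 → 2 unpaired.
(2): Pt is in group 10, so Pt⁴⁺ is d⁶ (10 − 4 = 6); t₂g⁶ eg⁰ → 0 unpaired.
So (1) has more unpaired electrons.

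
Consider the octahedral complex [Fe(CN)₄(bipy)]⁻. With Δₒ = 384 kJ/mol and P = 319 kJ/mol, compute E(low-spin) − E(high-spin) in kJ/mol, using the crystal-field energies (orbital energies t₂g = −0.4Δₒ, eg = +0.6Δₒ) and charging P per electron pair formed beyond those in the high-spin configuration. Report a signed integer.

-130

Ligand charges: 4×(-1) from CN⁻ and 1×(+0) from bipy sum to -4; with overall charge -1, Fe is +3.
Fe sits in group 8; removing 3 electrons leaves Fe³⁺ with 8 − 3 = 5 d electrons.
In the high-spin limit (t₂g³ eg²) the orbital term is 0.0Δₒ = 0 kJ/mol, with no excess pairing.
For low-spin the configuration is t₂g⁵ eg⁰: orbital energy -2.0 × 384 = -768 kJ/mol, and 2 additional pairs relative to high-spin add 638 kJ/mol, giving -130 kJ/mol.
The difference is -130 − (0) = -130 kJ/mol, so low-spin lies lower.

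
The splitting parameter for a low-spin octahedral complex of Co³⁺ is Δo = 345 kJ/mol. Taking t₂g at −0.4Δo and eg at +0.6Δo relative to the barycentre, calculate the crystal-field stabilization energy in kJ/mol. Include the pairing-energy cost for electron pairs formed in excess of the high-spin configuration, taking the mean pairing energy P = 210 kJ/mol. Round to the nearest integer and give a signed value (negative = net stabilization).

Co sits in group 9; removing 3 electrons leaves Co³⁺ with 9 − 3 = 6 d electrons.
The d⁶ electrons fill as t₂g⁶ eg⁰.
CFSE(orbital) = 6×(-0.4Δo) + 0×(0.6Δo) = -2.4Δo; with Δo = 345 kJ/mol that is -828 kJ/mol.
Relative to high-spin t₂g⁴ eg² (1 paired), the low-spin configuration has 2 additional pairs, contributing +2 × 210 = +420 kJ/mol.
Combining: -828 + 420 = -408 kJ/mol.

-408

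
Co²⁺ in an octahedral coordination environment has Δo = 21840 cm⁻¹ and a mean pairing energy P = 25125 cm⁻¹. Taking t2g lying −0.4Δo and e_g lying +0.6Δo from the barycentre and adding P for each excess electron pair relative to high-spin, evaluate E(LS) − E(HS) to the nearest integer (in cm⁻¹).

Co sits in group 9; removing 2 electrons leaves Co²⁺ with 9 − 2 = 7 d electrons.
In the high-spin limit (t2g^5 e_g^2) the orbital term is -0.8Δo = -17472 cm⁻¹, with no excess pairing.
Low-spin: t2g^6 e_g^1, orbital CFSE = -1.8Δo = -39312 cm⁻¹; plus 1 excess pair × P = +25125 cm⁻¹; total -14187 cm⁻¹.
E(LS) − E(HS) = -14187 − (-17472) = 3285 cm⁻¹.

3285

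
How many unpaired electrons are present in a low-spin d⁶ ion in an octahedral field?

0

Configuration: t2g^6 e_g^0, giving 0 unpaired electrons.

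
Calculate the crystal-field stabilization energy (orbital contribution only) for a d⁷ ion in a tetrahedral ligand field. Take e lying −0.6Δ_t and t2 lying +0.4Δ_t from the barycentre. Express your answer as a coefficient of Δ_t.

-1.2 Δ_t

Tetrahedral fields are weak (Δₜ ≈ 4/9 Δₒ), so electrons fill high-spin.
Configuration: e^4 t2^3.
CFSE = 4(-0.6Δ_t) + 3(0.4Δ_t) = -2.4Δ_t + 1.2Δ_t = -1.2Δ_t.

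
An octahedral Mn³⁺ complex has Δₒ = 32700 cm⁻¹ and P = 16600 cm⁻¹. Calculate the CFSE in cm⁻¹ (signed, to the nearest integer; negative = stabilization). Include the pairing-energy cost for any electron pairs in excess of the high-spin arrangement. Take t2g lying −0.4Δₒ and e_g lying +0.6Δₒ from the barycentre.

Mn³⁺: group 7, so d-count = 7 − 3 = 4.
Here Δₒ > P (32700 > 16600), so the low-spin state is favoured.
That gives t2g^4 e_g^0.
Orbital CFSE = -1.6Δₒ = -1.6 × 32700 = -52320 cm⁻¹.
Excess pairs vs high-spin: 1 − 0 = 1; pairing cost = +16600 cm⁻¹.
Net CFSE = -52320 + 16600 = -35720 cm⁻¹.

-35720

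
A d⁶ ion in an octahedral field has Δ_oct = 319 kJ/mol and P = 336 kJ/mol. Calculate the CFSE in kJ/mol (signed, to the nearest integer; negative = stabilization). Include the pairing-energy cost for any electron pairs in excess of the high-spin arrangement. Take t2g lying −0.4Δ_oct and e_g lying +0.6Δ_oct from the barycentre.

Δ_oct < P, so pairing is avoided: the ground state is high-spin.
Filling d⁶ accordingly: t2g^4 e_g^2.
Orbital CFSE = -0.4Δ_oct = -0.4 × 319 = -128 kJ/mol.
High-spin has no excess pairs, so no pairing correction applies.

-128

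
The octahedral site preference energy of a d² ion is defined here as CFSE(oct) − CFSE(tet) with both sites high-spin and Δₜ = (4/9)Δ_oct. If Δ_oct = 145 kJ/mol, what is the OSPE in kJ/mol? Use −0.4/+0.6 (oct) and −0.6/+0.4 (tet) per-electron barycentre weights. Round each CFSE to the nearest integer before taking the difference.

Octahedral (high-spin): t2g^2 e_g^0, CFSE = 2(−0.4) + 0(+0.6) = -0.8Δ_oct = -0.8 × 145 = -116 kJ/mol.
Tetrahedral e^2 t2^0 gives -1.2Δₜ = -1.2 × (4/9) × 145 = -77 kJ/mol.
OSPE = CFSE(oct) − CFSE(tet) = -116 − (-77) = -39 kJ/mol.

-39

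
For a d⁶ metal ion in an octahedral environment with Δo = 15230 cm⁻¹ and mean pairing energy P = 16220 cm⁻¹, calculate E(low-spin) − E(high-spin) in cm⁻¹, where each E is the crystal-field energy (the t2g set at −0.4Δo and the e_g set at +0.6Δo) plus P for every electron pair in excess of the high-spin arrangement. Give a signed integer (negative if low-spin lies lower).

In the high-spin limit (t2g^4 e_g^2) the orbital term is -0.4Δo = -6092 cm⁻¹, with no excess pairing.
Low-spin: t2g^6 e_g^0, orbital CFSE = -2.4Δo = -36552 cm⁻¹; plus 2 excess pairs × P = +32440 cm⁻¹; total -4112 cm⁻¹.
Thus E(LS) − E(HS) = 1980 cm⁻¹.

1980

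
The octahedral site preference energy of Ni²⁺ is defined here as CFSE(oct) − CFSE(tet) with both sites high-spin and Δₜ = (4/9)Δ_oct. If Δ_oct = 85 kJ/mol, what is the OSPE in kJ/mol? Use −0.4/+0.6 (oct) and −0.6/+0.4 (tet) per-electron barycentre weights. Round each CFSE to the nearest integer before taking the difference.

-72

Ni²⁺: group 10, so d-count = 10 − 2 = 8.
In an octahedral site d⁸ (HS) is t₂g⁶ eg², giving CFSE(oct) = -1.2Δ_oct = -102 kJ/mol.
In a tetrahedral site the filling is e⁴ t₂⁴: CFSE(tet) = -0.8Δₜ = -0.8 × (4/9)(85) = -30 kJ/mol.
OSPE = -102 − (-30) = -72 kJ/mol.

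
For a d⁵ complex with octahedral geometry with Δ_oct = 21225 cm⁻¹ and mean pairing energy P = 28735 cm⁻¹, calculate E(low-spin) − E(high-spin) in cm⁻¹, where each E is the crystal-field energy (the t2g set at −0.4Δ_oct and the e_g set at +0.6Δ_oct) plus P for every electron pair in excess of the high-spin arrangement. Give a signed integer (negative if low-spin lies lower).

15020

High-spin d⁵ fills as t2g^3 e_g^2 with CFSE 3(−0.4) + 2(+0.6) = 0.0Δ_oct = 0 cm⁻¹.
For low-spin the configuration is t2g^5 e_g^0: orbital energy -2.0 × 21225 = -42450 cm⁻¹, and 2 additional pairs relative to high-spin add 57470 cm⁻¹, giving 15020 cm⁻¹.
The difference is 15020 − (0) = 15020 cm⁻¹, so high-spin lies lower.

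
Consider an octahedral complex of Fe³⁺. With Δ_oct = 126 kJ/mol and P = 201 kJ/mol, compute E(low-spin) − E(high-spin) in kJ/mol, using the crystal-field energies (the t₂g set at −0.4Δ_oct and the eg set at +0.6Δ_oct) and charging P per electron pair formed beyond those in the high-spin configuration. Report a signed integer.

Fe³⁺: group 8, so d-count = 8 − 3 = 5.
High-spin d⁵ fills as t₂g³ eg² with CFSE 3(−0.4) + 2(+0.6) = 0.0Δ_oct = 0 kJ/mol.
Low-spin: t₂g⁵ eg⁰, orbital CFSE = -2.0Δ_oct = -252 kJ/mol; plus 2 excess pairs × P = +402 kJ/mol; total 150 kJ/mol.
E(LS) − E(HS) = 150 − (0) = 150 kJ/mol.

150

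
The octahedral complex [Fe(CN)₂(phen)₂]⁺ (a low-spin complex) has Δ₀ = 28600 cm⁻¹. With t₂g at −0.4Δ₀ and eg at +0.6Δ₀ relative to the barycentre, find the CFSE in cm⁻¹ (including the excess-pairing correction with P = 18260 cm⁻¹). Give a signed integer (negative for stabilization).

-20680

Ligand charges: 2×(-1) from CN⁻ and 2×(+0) from phen sum to -2; with overall charge +1, Fe is +3.
Group 8 minus oxidation state +3 gives a d⁵ configuration for Fe³⁺.
The d⁵ electrons fill as t₂g⁵ eg⁰.
Orbital CFSE = 5(-0.4) + 0(0.6) = -2.0Δ₀ = -2.0 × 28600 = -57200 cm⁻¹.
Relative to high-spin t₂g³ eg² (0 paired), the low-spin configuration has 2 additional pairs, contributing +2 × 18260 = +36520 cm⁻¹.
Combining: -57200 + 36520 = -20680 cm⁻¹.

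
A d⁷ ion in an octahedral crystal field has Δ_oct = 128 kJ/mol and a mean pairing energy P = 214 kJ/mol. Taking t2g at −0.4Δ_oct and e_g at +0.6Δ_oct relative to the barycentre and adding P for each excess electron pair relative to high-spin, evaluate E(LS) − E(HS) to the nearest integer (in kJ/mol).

86

In the high-spin limit (t2g^5 e_g^2) the orbital term is -0.8Δ_oct = -102 kJ/mol, with no excess pairing.
Low-spin t2g^6 e_g^1 gives -1.8Δ_oct = -230 kJ/mol, but forming 1 extra pair costs 1P = 214 kJ/mol, so E(LS) = -230 + 214 = -16 kJ/mol.
Thus E(LS) − E(HS) = 86 kJ/mol.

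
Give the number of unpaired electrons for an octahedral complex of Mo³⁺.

Mo³⁺: group 6, so d-count = 6 − 3 = 3.
Configuration: t₂g³ eg⁰, giving 3 unpaired electrons.

3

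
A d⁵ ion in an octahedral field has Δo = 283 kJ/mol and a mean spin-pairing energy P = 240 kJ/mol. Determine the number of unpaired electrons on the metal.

Since Δo = 283 kJ/mol > P = 240 kJ/mol, the complex adopts the low-spin configuration.
Filling d⁵ accordingly: t2g^5 e_g^0.
Unpaired electrons: 1.

1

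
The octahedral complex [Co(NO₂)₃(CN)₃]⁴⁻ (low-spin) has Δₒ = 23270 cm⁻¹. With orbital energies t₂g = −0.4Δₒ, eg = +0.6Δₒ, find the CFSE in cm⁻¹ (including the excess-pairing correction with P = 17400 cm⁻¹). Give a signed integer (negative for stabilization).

-24486

Ligand charges: 3×(-1) from NO₂⁻ and 3×(-1) from CN⁻ sum to -6; with overall charge -4, Co is +2.
Group 9 minus oxidation state +2 gives a d⁷ configuration for Co²⁺.
Electron filling gives t₂g⁶ eg¹.
CFSE(orbital) = 6×(-0.4Δₒ) + 1×(0.6Δₒ) = -1.8Δₒ; with Δₒ = 23270 cm⁻¹ that is -41886 cm⁻¹.
Relative to high-spin t₂g⁵ eg² (2 paired), the low-spin configuration has 1 additional pair, contributing +1 × 17400 = +17400 cm⁻¹.
Net CFSE = -41886 + 17400 = -24486 cm⁻¹.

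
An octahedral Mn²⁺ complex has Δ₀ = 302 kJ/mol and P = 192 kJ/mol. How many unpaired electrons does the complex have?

Group 7 minus oxidation state +2 gives a d⁵ configuration for Mn²⁺.
Δ₀ > P, so pairing is preferred: the ground state is low-spin.
Configuration: t2g^5 e_g^0.
Unpaired electrons: 1.

1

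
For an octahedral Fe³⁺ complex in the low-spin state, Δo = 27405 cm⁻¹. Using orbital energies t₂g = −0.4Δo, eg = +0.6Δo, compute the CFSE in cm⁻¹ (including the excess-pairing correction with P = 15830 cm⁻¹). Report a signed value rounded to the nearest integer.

Group 8 minus oxidation state +3 gives a d⁵ configuration for Fe³⁺.
Electron filling gives t₂g⁵ eg⁰.
Orbital CFSE = 5(-0.4) + 0(0.6) = -2.0Δo = -2.0 × 27405 = -54810 cm⁻¹.
High-spin d⁵ would be t₂g³ eg² with 0 pairs; low-spin has 2, so 2 excess pairs cost +2P = +31660 cm⁻¹.
Overall CFSE = -54810 + 31660 = -23150 cm⁻¹.

-23150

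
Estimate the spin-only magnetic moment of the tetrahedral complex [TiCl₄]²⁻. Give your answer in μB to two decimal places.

2.83 μB

Each Cl⁻ contributes -1; 4 × (-1) = -4. With overall charge -2, Ti is in the +2 oxidation state.
Ti sits in group 4; removing 2 electrons leaves Ti²⁺ with 4 − 2 = 2 d electrons.
Tetrahedral splitting is small, so the complex is high-spin.
Configuration: e² t₂⁰ → 2 unpaired electrons.
μ(spin-only) = √[2(2+2)] = √8 ≈ 2.83 μB.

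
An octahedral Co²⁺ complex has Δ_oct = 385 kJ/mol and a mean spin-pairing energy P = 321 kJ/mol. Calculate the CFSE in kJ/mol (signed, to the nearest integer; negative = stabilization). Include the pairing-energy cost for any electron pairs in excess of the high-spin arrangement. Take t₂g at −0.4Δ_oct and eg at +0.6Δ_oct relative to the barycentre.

-372

Co²⁺: group 9, so d-count = 9 − 2 = 7.
With Δ_oct > P the complex is low-spin.
Configuration: t₂g⁶ eg¹.
Orbital CFSE = -1.8Δ_oct = -1.8 × 385 = -693 kJ/mol.
Excess pairs vs high-spin: 3 − 2 = 1; pairing cost = +321 kJ/mol.
Net CFSE = -693 + 321 = -372 kJ/mol.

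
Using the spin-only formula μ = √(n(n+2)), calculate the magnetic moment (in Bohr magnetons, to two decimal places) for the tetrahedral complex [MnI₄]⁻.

Each I⁻ contributes -1; 4 × (-1) = -4. With overall charge -1, Mn is in the +3 oxidation state.
Mn sits in group 7; removing 3 electrons leaves Mn³⁺ with 7 − 3 = 4 d electrons.
With tetrahedral geometry the complex is necessarily high-spin.
Configuration: e^2 t2^2 → 4 unpaired electrons.
μ(spin-only) = √[4(4+2)] = √24 ≈ 4.90 Bohr magnetons.

4.90 Bohr magnetons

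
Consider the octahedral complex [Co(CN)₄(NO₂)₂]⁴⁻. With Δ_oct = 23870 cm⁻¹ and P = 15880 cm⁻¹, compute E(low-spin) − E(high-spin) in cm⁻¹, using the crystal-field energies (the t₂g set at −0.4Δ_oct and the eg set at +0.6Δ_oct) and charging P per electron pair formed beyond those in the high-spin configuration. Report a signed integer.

-7990

Ligand charges: 4×(-1) from CN⁻ and 2×(-1) from NO₂⁻ sum to -6; with overall charge -4, Co is +2.
Group 9 minus oxidation state +2 gives a d⁷ configuration for Co²⁺.
High-spin: t₂g⁵ eg², CFSE = -0.8Δ_oct = -19096 cm⁻¹.
Low-spin: t₂g⁶ eg¹, orbital CFSE = -1.8Δ_oct = -42966 cm⁻¹; plus 1 excess pair × P = +15880 cm⁻¹; total -27086 cm⁻¹.
Thus E(LS) − E(HS) = -7990 cm⁻¹.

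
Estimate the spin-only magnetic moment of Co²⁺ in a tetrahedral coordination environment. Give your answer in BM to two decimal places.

3.87 BM

Co is in group 9, so Co²⁺ is d⁷ (9 − 2 = 7).
With tetrahedral geometry the complex is necessarily high-spin.
Configuration: e^4 t2^3 → 3 unpaired electrons.
μ(spin-only) = √[3(3+2)] = √15 ≈ 3.87 BM.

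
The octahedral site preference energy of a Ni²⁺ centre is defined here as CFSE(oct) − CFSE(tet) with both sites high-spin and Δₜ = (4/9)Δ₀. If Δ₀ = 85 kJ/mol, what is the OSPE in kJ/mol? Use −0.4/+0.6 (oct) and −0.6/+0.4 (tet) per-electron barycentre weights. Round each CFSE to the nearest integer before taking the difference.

-72

Ni sits in group 10; removing 2 electrons leaves Ni²⁺ with 10 − 2 = 8 d electrons.
Octahedral (high-spin): t2g^6 e_g^2, CFSE = 6(−0.4) + 2(+0.6) = -1.2Δ₀ = -1.2 × 85 = -102 kJ/mol.
Tetrahedral e^4 t2^4 gives -0.8Δₜ = -0.8 × (4/9) × 85 = -30 kJ/mol.
OSPE = CFSE(oct) − CFSE(tet) = -102 − (-30) = -72 kJ/mol.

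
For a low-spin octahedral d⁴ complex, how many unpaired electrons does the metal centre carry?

2

Configuration: t₂g⁴ eg⁰, giving 2 unpaired electrons.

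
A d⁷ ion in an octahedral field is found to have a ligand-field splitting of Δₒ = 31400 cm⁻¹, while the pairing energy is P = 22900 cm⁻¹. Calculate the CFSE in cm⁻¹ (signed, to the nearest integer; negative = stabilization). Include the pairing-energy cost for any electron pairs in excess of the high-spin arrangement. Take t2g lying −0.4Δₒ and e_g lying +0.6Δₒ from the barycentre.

Since Δₒ = 31400 cm⁻¹ > P = 22900 cm⁻¹, the complex adopts the low-spin configuration.
Filling d⁷ accordingly: t2g^6 e_g^1.
Orbital CFSE = -1.8Δₒ = -1.8 × 31400 = -56520 cm⁻¹.
Excess pairs vs high-spin: 3 − 2 = 1; pairing cost = +22900 cm⁻¹.
Net CFSE = -56520 + 22900 = -33620 cm⁻¹.

-33620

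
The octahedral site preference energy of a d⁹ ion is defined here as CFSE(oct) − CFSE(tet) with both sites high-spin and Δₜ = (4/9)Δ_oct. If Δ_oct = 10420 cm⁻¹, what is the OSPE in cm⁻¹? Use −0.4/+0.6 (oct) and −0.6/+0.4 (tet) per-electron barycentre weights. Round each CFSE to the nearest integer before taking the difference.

In an octahedral site d⁹ (HS) is t₂g⁶ eg³, giving CFSE(oct) = -0.6Δ_oct = -6252 cm⁻¹.
In a tetrahedral site the filling is e⁴ t₂⁵: CFSE(tet) = -0.4Δₜ = -0.4 × (4/9)(10420) = -1852 cm⁻¹.
Subtracting, OSPE = -6252 − (-1852) = -4400 cm⁻¹.

-4400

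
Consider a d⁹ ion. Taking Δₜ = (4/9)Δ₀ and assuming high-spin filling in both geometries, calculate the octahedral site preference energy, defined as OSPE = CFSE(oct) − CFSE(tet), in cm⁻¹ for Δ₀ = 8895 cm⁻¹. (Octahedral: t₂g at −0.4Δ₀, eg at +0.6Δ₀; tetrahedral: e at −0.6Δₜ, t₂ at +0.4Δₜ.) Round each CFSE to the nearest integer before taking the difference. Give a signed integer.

-3756

Octahedral high-spin t₂g⁶ eg³: CFSE = -0.6 × 8895 = -5337 cm⁻¹.
In a tetrahedral site the filling is e⁴ t₂⁵: CFSE(tet) = -0.4Δₜ = -0.4 × (4/9)(8895) = -1581 cm⁻¹.
OSPE = -5337 − (-1581) = -3756 cm⁻¹.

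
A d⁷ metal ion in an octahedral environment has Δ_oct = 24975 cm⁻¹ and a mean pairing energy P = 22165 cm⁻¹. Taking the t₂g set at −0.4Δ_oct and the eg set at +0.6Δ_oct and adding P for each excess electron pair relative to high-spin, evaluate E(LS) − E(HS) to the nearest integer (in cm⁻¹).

In the high-spin limit (t₂g⁵ eg²) the orbital term is -0.8Δ_oct = -19980 cm⁻¹, with no excess pairing.
For low-spin the configuration is t₂g⁶ eg¹: orbital energy -1.8 × 24975 = -44955 cm⁻¹, and 1 additional pair relative to high-spin adds 22165 cm⁻¹, giving -22790 cm⁻¹.
E(LS) − E(HS) = -22790 − (-19980) = -2810 cm⁻¹.

-2810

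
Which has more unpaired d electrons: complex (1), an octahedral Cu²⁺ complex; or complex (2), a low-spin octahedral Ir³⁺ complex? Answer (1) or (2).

(1)

(1): Cu²⁺: group 11, so d-count = 11 − 2 = 9; t₂g⁶ eg³ → 1 unpaired.
(2): Group 9 minus oxidation state +3 gives a d⁶ configuration for Ir³⁺; t2g^6 e_g^0 → 0 unpaired.
So (1) has more unpaired electrons.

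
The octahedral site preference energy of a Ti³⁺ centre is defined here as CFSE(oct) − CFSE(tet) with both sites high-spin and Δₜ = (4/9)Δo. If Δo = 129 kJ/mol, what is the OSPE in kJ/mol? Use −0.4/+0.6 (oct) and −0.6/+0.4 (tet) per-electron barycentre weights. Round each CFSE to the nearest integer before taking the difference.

-18

Ti sits in group 4; removing 3 electrons leaves Ti³⁺ with 4 − 3 = 1 d electrons.
Octahedral (high-spin): t₂g¹ eg⁰, CFSE = 1(−0.4) + 0(+0.6) = -0.4Δo = -0.4 × 129 = -52 kJ/mol.
Tetrahedral: e¹ t₂⁰, CFSE = 1(−0.6) + 0(+0.4) = -0.6Δₜ = -0.6 × (4/9) × 129 = -34 kJ/mol.
OSPE = -52 − (-34) = -18 kJ/mol.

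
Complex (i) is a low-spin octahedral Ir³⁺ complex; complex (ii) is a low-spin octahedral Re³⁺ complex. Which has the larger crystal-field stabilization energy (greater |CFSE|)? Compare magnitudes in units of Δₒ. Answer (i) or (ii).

(i)

(i): Ir³⁺: group 9, so d-count = 9 − 3 = 6; t₂g⁶ eg⁰, CFSE = -2.4Δₒ.
(ii): Re sits in group 7; removing 3 electrons leaves Re³⁺ with 7 − 3 = 4 d electrons; t2g^4 e_g^0, CFSE = -1.6Δₒ.
So (i) has the larger |CFSE|.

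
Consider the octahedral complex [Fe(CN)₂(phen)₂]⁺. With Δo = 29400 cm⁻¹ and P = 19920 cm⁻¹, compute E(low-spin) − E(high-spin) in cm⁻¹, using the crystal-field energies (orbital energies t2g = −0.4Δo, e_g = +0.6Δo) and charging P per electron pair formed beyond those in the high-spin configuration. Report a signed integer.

-18960

Ligand charges: 2×(-1) from CN⁻ and 2×(+0) from phen sum to -2; with overall charge +1, Fe is +3.
Fe is in group 8, so Fe³⁺ is d⁵ (8 − 3 = 5).
High-spin: t2g^3 e_g^2, CFSE = 0.0Δo = 0 cm⁻¹.
Low-spin: t2g^5 e_g^0, orbital CFSE = -2.0Δo = -58800 cm⁻¹; plus 2 excess pairs × P = +39840 cm⁻¹; total -18960 cm⁻¹.
E(LS) − E(HS) = -18960 − (0) = -18960 cm⁻¹.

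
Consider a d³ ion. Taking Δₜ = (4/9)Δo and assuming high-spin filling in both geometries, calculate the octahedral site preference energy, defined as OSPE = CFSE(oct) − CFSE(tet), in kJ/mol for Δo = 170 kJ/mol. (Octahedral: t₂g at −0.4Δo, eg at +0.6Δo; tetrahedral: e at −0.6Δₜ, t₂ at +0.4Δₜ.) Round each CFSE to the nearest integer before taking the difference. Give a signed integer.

In an octahedral site d³ (HS) is t2g^3 e_g^0, giving CFSE(oct) = -1.2Δo = -204 kJ/mol.
Tetrahedral e^2 t2^1 gives -0.8Δₜ = -0.8 × (4/9) × 170 = -60 kJ/mol.
OSPE = CFSE(oct) − CFSE(tet) = -204 − (-60) = -144 kJ/mol.

-144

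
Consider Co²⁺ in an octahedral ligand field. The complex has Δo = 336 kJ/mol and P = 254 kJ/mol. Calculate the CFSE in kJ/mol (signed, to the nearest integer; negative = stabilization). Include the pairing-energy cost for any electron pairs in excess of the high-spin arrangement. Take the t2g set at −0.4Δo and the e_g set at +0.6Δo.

-351

Co is in group 9, so Co²⁺ is d⁷ (9 − 2 = 7).
With Δo > P the complex is low-spin.
Filling d⁷ accordingly: t2g^6 e_g^1.
Orbital CFSE = -1.8Δo = -1.8 × 336 = -605 kJ/mol.
Excess pairs vs high-spin: 3 − 2 = 1; pairing cost = +254 kJ/mol.
Net CFSE = -605 + 254 = -351 kJ/mol.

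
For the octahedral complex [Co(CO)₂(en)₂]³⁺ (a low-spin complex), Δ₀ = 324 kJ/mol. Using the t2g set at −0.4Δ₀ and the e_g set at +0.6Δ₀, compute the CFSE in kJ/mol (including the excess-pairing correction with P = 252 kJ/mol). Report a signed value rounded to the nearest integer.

Ligand charges: 2×(+0) from CO and 2×(+0) from en sum to +0; with overall charge +3, Co is +3.
Group 9 minus oxidation state +3 gives a d⁶ configuration for Co³⁺.
The d⁶ electrons fill as t2g^6 e_g^0.
The orbital stabilization is -2.4Δ₀ = -2.4 × 324 = -778 kJ/mol.
High-spin d⁶ would be t2g^4 e_g^2 with 1 pair; low-spin has 3, so 2 excess pairs cost +2P = +504 kJ/mol.
Combining: -778 + 504 = -274 kJ/mol.

-274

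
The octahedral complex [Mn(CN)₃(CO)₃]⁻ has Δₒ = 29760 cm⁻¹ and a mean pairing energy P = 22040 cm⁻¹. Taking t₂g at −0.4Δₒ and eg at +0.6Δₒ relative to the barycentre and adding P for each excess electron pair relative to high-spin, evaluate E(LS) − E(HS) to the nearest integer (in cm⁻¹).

Ligand charges: 3×(-1) from CN⁻ and 3×(+0) from CO sum to -3; with overall charge -1, Mn is +2.
Mn is in group 7, so Mn²⁺ is d⁵ (7 − 2 = 5).
In the high-spin limit (t₂g³ eg²) the orbital term is 0.0Δₒ = 0 cm⁻¹, with no excess pairing.
For low-spin the configuration is t₂g⁵ eg⁰: orbital energy -2.0 × 29760 = -59520 cm⁻¹, and 2 additional pairs relative to high-spin add 44080 cm⁻¹, giving -15440 cm⁻¹.
The difference is -15440 − (0) = -15440 cm⁻¹, so low-spin lies lower.

-15440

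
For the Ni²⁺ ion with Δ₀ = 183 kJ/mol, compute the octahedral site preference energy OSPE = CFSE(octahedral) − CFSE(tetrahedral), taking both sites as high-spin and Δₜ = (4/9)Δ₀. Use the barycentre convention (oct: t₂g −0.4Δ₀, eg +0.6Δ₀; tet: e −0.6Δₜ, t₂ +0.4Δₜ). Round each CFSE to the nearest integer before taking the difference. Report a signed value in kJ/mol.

-155

Ni is in group 10, so Ni²⁺ is d⁸ (10 − 2 = 8).
In an octahedral site d⁸ (HS) is t2g^6 e_g^2, giving CFSE(oct) = -1.2Δ₀ = -220 kJ/mol.
Tetrahedral e^4 t2^4 gives -0.8Δₜ = -0.8 × (4/9) × 183 = -65 kJ/mol.
OSPE = CFSE(oct) − CFSE(tet) = -220 − (-65) = -155 kJ/mol.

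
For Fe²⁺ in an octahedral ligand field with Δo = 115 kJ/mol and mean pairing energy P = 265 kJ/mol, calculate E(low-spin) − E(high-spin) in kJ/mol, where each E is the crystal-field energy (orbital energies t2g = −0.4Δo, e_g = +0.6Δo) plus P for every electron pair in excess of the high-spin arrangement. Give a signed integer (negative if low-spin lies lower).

Fe is in group 8, so Fe²⁺ is d⁶ (8 − 2 = 6).
High-spin: t2g^4 e_g^2, CFSE = -0.4Δo = -46 kJ/mol.
Low-spin t2g^6 e_g^0 gives -2.4Δo = -276 kJ/mol, but forming 2 extra pairs costs 2P = 530 kJ/mol, so E(LS) = -276 + 530 = 254 kJ/mol.
Thus E(LS) − E(HS) = 300 kJ/mol.

300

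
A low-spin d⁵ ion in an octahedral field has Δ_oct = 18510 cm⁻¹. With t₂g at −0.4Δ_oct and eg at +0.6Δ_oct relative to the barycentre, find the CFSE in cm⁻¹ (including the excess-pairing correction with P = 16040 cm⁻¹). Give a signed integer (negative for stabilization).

Configuration: t₂g⁵ eg⁰.
The orbital stabilization is -2.0Δ_oct = -2.0 × 18510 = -37020 cm⁻¹.
Pairing penalty: 2 pairs vs 0 in the high-spin reference → 2 extra × P = 32080 cm⁻¹.
Net CFSE = -37020 + 32080 = -4940 cm⁻¹.

-4940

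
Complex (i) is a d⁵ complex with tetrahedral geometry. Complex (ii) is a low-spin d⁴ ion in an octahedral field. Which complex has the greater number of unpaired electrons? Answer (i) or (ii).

(i)

(i): Tetrahedral splitting is small, so the complex is high-spin; e² t₂³ → 5 unpaired.
(ii): t₂g⁴ eg⁰ → 2 unpaired.
So (i) has more unpaired electrons.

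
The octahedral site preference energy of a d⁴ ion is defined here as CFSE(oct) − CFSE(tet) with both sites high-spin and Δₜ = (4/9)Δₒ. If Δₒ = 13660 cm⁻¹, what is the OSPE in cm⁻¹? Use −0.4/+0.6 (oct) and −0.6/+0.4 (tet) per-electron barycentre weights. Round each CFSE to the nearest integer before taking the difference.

Octahedral (high-spin): t₂g³ eg¹, CFSE = 3(−0.4) + 1(+0.6) = -0.6Δₒ = -0.6 × 13660 = -8196 cm⁻¹.
Tetrahedral e² t₂² gives -0.4Δₜ = -0.4 × (4/9) × 13660 = -2428 cm⁻¹.
OSPE = CFSE(oct) − CFSE(tet) = -8196 − (-2428) = -5768 cm⁻¹.

-5768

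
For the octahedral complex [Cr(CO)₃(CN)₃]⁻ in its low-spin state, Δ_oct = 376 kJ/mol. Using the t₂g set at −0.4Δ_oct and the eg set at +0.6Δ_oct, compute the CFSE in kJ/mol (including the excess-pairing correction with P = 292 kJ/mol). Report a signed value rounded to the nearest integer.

Ligand charges: 3×(+0) from CO and 3×(-1) from CN⁻ sum to -3; with overall charge -1, Cr is +2.
Cr sits in group 6; removing 2 electrons leaves Cr²⁺ with 6 − 2 = 4 d electrons.
The d⁴ electrons fill as t₂g⁴ eg⁰.
Orbital CFSE = 4(-0.4) + 0(0.6) = -1.6Δ_oct = -1.6 × 376 = -602 kJ/mol.
Pairing penalty: 1 pair vs 0 in the high-spin reference → 1 extra × P = 292 kJ/mol.
Combining: -602 + 292 = -310 kJ/mol.

-310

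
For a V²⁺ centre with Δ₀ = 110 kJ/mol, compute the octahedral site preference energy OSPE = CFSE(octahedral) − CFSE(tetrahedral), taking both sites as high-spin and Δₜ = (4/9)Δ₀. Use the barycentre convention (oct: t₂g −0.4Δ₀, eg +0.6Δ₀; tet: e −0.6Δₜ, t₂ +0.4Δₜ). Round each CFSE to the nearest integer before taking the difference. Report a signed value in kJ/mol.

V is in group 5, so V²⁺ is d³ (5 − 2 = 3).
Octahedral high-spin t₂g³ eg⁰: CFSE = -1.2 × 110 = -132 kJ/mol.
Tetrahedral: e² t₂¹, CFSE = 2(−0.6) + 1(+0.4) = -0.8Δₜ = -0.8 × (4/9) × 110 = -39 kJ/mol.
OSPE = CFSE(oct) − CFSE(tet) = -132 − (-39) = -93 kJ/mol.

-93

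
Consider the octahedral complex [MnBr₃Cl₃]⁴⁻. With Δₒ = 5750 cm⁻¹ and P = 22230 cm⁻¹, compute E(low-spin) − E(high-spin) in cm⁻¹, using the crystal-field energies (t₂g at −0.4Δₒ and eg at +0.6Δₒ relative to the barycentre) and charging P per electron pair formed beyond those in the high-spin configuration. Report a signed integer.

32960

Ligand charges: 3×(-1) from Br⁻ and 3×(-1) from Cl⁻ sum to -6; with overall charge -4, Mn is +2.
Mn²⁺: group 7, so d-count = 7 − 2 = 5.
In the high-spin limit (t₂g³ eg²) the orbital term is 0.0Δₒ = 0 cm⁻¹, with no excess pairing.
Low-spin t₂g⁵ eg⁰ gives -2.0Δₒ = -11500 cm⁻¹, but forming 2 extra pairs costs 2P = 44460 cm⁻¹, so E(LS) = -11500 + 44460 = 32960 cm⁻¹.
E(LS) − E(HS) = 32960 − (0) = 32960 cm⁻¹.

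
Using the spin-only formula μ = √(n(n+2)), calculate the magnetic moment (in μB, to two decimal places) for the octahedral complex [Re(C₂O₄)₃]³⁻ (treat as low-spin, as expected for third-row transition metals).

Each C₂O₄²⁻ contributes -2; 3 × (-2) = -6. With overall charge -3, Re is in the +3 oxidation state.
Re sits in group 7; removing 3 electrons leaves Re³⁺ with 7 − 3 = 4 d electrons.
Configuration: t₂g⁴ eg⁰ → 2 unpaired electrons.
μ(spin-only) = √[2(2+2)] = √8 ≈ 2.83 μB.

2.83 μB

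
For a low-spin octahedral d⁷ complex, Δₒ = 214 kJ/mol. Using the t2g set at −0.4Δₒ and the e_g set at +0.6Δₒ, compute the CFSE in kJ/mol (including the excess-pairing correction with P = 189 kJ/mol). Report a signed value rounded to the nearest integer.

The d⁷ electrons fill as t2g^6 e_g^1.
The orbital stabilization is -1.8Δₒ = -1.8 × 214 = -385 kJ/mol.
High-spin d⁷ would be t2g^5 e_g^2 with 2 pairs; low-spin has 3, so 1 excess pair costs +1P = +189 kJ/mol.
Net CFSE = -385 + 189 = -196 kJ/mol.

-196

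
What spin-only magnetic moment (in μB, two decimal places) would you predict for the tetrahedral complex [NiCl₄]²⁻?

Each Cl⁻ contributes -1; 4 × (-1) = -4. With overall charge -2, Ni is in the +2 oxidation state.
Ni sits in group 10; removing 2 electrons leaves Ni²⁺ with 10 − 2 = 8 d electrons.
Tetrahedral splitting is small, so the complex is high-spin.
Configuration: e^4 t2^4 → 2 unpaired electrons.
μ(spin-only) = √[2(2+2)] = √8 ≈ 2.83 μB.

2.83 μB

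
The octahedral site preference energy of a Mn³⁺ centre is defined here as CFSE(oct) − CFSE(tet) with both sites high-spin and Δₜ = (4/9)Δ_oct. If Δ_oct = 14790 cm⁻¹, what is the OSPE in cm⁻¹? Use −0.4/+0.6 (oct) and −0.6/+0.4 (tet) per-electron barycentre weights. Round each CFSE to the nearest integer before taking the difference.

Group 7 minus oxidation state +3 gives a d⁴ configuration for Mn³⁺.
Octahedral high-spin t₂g³ eg¹: CFSE = -0.6 × 14790 = -8874 cm⁻¹.
Tetrahedral e² t₂² gives -0.4Δₜ = -0.4 × (4/9) × 14790 = -2629 cm⁻¹.
Subtracting, OSPE = -8874 − (-2629) = -6245 cm⁻¹.

-6245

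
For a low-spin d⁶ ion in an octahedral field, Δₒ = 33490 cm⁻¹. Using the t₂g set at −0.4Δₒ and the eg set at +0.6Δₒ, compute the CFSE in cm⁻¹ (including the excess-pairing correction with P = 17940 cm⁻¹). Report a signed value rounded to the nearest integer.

Configuration: t₂g⁶ eg⁰.
CFSE(orbital) = 6×(-0.4Δₒ) + 0×(0.6Δₒ) = -2.4Δₒ; with Δₒ = 33490 cm⁻¹ that is -80376 cm⁻¹.
High-spin d⁶ would be t₂g⁴ eg² with 1 pair; low-spin has 3, so 2 excess pairs cost +2P = +35880 cm⁻¹.
Overall CFSE = -80376 + 35880 = -44496 cm⁻¹.

-44496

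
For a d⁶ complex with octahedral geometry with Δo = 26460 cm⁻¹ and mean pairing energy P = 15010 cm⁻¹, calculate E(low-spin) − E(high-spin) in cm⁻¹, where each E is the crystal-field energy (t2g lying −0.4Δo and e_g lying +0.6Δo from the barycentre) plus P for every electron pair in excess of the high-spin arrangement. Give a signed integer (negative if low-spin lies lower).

High-spin d⁶ fills as t2g^4 e_g^2 with CFSE 4(−0.4) + 2(+0.6) = -0.4Δo = -10584 cm⁻¹.
For low-spin the configuration is t2g^6 e_g^0: orbital energy -2.4 × 26460 = -63504 cm⁻¹, and 2 additional pairs relative to high-spin add 30020 cm⁻¹, giving -33484 cm⁻¹.
E(LS) − E(HS) = -33484 − (-10584) = -22900 cm⁻¹.

-22900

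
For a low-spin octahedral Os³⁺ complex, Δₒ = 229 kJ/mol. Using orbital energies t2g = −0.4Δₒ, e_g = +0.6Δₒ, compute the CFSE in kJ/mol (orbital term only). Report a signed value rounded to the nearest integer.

-458

Os sits in group 8; removing 3 electrons leaves Os³⁺ with 8 − 3 = 5 d electrons.
Configuration: t2g^5 e_g^0.
Orbital CFSE = 5(-0.4) + 0(0.6) = -2.0Δₒ = -2.0 × 229 = -458 kJ/mol.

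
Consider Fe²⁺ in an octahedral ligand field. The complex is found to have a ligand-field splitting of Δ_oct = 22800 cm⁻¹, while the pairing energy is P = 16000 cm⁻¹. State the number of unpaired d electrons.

0

Fe sits in group 8; removing 2 electrons leaves Fe²⁺ with 8 − 2 = 6 d electrons.
Δ_oct > P, so pairing is preferred: the ground state is low-spin.
Configuration: t2g^6 e_g^0.
Unpaired electrons: 0.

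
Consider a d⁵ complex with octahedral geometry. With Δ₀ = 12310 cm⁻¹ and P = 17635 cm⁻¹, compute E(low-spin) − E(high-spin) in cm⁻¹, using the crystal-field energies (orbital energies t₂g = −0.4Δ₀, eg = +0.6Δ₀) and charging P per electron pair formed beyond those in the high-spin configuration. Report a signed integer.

High-spin: t₂g³ eg², CFSE = 0.0Δ₀ = 0 cm⁻¹.
Low-spin t₂g⁵ eg⁰ gives -2.0Δ₀ = -24620 cm⁻¹, but forming 2 extra pairs costs 2P = 35270 cm⁻¹, so E(LS) = -24620 + 35270 = 10650 cm⁻¹.
The difference is 10650 − (0) = 10650 cm⁻¹, so high-spin lies lower.

10650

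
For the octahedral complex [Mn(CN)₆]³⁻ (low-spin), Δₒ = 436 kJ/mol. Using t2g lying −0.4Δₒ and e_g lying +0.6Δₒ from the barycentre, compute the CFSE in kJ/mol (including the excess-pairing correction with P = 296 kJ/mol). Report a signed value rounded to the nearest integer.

Each CN⁻ contributes -1; 6 × (-1) = -6. With overall charge -3, Mn is in the +3 oxidation state.
Group 7 minus oxidation state +3 gives a d⁴ configuration for Mn³⁺.
Electron filling gives t2g^4 e_g^0.
CFSE(orbital) = 4×(-0.4Δₒ) + 0×(0.6Δₒ) = -1.6Δₒ; with Δₒ = 436 kJ/mol that is -698 kJ/mol.
High-spin d⁴ would be t2g^3 e_g^1 with 0 pairs; low-spin has 1, so 1 excess pair costs +1P = +296 kJ/mol.
Overall CFSE = -698 + 296 = -402 kJ/mol.

-402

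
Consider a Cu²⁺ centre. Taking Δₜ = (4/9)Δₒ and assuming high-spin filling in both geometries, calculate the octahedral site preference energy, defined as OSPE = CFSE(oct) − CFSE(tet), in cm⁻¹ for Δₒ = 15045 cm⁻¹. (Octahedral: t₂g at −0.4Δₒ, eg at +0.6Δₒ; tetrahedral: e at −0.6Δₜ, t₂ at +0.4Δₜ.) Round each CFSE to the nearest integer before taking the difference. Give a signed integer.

-6352

Cu is in group 11, so Cu²⁺ is d⁹ (11 − 2 = 9).
Octahedral high-spin t2g^6 e_g^3: CFSE = -0.6 × 15045 = -9027 cm⁻¹.
Tetrahedral: e^4 t2^5, CFSE = 4(−0.6) + 5(+0.4) = -0.4Δₜ = -0.4 × (4/9) × 15045 = -2675 cm⁻¹.
OSPE = -9027 − (-2675) = -6352 cm⁻¹.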